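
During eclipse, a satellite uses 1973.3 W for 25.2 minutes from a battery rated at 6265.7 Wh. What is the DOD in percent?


E_used = P * t / 60 = 1973.3 * 25.2 / 60 = 828.7860 Wh
DOD = E_used / E_total * 100 = 828.7860 / 6265.7 * 100
DOD = 13.2273 %

13.2273 %


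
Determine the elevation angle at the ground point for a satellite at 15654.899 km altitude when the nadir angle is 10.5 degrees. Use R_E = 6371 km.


r = R_E + alt = 22025.8990 km
Law of sines in the satellite / Earth-center / ground-point triangle:
  sin(nadir)/R_E = sin(90 + el)/r  =>  cos(el) = (r/R_E)*sin(nadir)
cos(el) = (22025.8990 / 6371.0000) * sin(10.5 deg) = 0.6300269
el = arccos(0.6300269) = 50.9479 deg
(Earth-central angle = 90 - nadir - el = 28.5521 deg)

50.9479 degrees


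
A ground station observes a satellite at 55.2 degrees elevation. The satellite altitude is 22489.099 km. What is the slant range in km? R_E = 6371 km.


h = 22489.099 km, el = 55.2 deg
d = -R_E*sin(el) + sqrt((R_E*sin(el))^2 + 2*R_E*h + h^2)
d = -6371.0000*sin(0.9634217) + sqrt((6371.0000*0.8211492)^2 + 2*6371.0000*22489.099 + 22489.099^2)
d = 23398.5946 km

23398.5946 km


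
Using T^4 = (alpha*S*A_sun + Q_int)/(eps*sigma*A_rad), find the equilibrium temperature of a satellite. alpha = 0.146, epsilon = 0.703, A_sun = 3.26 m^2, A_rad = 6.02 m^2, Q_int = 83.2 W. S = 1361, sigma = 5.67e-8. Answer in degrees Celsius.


Numerator = alpha*S*A_sun + Q_int = 0.146*1361*3.26 + 83.2 = 730.9816 W
Denominator = eps*sigma*A_rad = 0.703*5.67e-8*6.02 = 2.399578e-07 W/K^4
T^4 = 3.0462921e+09 K^4
T = 234.9324 K = -38.2176 C

-38.2176 degrees Celsius


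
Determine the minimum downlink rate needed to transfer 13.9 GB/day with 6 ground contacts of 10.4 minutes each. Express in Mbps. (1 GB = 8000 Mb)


total contact time = 6 * 10.4 * 60 = 3744.0000 s
data = 13.9 GB = 111200.0000 Mb
rate = 111200.0000 / 3744.0000 = 29.7009 Mbps

29.7009 Mbps


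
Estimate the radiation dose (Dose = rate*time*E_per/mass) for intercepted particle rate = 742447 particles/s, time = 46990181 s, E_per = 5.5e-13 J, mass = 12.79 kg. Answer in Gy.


Total energy deposited = rate * time * E_per
  = 742447 * 46990181 * 5.5e-13 = 19.1882 J
Dose = E_total / mass = 19.1882 / 12.79
Dose = 1.5003 Gy

1.5003 Gy


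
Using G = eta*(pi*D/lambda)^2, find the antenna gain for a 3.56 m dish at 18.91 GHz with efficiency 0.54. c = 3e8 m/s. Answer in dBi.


lambda = c/f = 3e8 / 1.891e+10 = 0.01586462 m
G = eta*(pi*D/lambda)^2 = 0.54*(pi*3.56/0.01586462)^2
G = 268370.0514 (linear)
G = 10*log10(268370.0514) = 54.2873 dBi

54.2873 dBi


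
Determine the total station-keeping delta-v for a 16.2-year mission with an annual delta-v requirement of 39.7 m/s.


dV = rate * years = 39.7 * 16.2
dV = 643.1400 m/s

643.1400 m/s


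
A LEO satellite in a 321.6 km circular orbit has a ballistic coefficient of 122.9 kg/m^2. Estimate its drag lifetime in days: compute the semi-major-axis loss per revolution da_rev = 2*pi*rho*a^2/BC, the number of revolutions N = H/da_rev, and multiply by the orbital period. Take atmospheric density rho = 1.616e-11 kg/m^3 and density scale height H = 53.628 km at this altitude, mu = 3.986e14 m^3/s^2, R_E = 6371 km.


a = R_E + alt = 6692.6000 km = 6.6926e+06 m
da_rev = 2*pi*rho*a^2/BC = 2*pi*1.616e-11*(6.6926e+06)^2/122.9 = 37.004887 m per revolution
N = H/da_rev = 53628.0000 m / 37.004887 m = 1449.2140 revolutions
P = 2*pi*sqrt(a^3/mu) = 5448.8333 s
lifetime = N*P = 1449.2140 * 5448.8333 = 7.8965256e+06 s = 91.3950 days

91.3950 days


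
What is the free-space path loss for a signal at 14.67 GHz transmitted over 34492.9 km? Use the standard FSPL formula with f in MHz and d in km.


f = 14.67 GHz = 14670.0000 MHz
d = 34492.9 km
FSPL = 32.44 + 20*log10(14670.0000) + 20*log10(34492.9)
FSPL = 32.44 + 83.3286 + 90.7546
FSPL = 206.5232 dB

206.5232 dB


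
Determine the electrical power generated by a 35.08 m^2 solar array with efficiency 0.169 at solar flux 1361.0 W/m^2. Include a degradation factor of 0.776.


P = area * eta * S * degradation
P = 35.08 * 0.169 * 1361.0 * 0.776
P = 6261.3234 W

6261.3234 W


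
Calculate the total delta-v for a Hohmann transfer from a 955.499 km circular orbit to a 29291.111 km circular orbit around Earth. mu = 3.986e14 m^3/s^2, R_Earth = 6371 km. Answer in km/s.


r1 = 7326.4990 km = 7.326499e+06 m
r2 = 35662.1110 km = 3.5662111e+07 m
dv1 = sqrt(mu/r1)*(sqrt(2*r2/(r1+r2)) - 1) = 2124.8533 m/s
dv2 = sqrt(mu/r2)*(1 - sqrt(2*r1/(r1+r2))) = 1391.3478 m/s
total dv = |dv1| + |dv2| = 2124.8533 + 1391.3478 = 3516.2011 m/s = 3.5162 km/s

3.5162 km/s


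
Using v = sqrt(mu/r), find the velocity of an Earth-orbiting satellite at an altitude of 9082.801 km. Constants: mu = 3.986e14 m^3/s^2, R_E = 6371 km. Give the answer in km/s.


r = R_E + alt = 6371.0 + 9082.801 = 15453.8010 km = 1.5453801e+07 m
v = sqrt(mu/r) = sqrt(3.986e14 / 1.5453801e+07) = 5078.6816 m/s = 5.0787 km/s

5.0787 km/s


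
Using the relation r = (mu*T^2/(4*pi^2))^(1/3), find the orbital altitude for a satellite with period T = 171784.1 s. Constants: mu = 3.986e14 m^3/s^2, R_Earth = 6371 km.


T = 171784.1 s
r = (mu*T^2/(4*pi^2))^(1/3) = (3.986e14 * 171784.1^2 / (4*pi^2))^(1/3)
r = 6.6790469e+07 m = 66790.4693 km
alt = r - R_E = 66790.4693 - 6371 = 60419.4693 km

60419.4693 km


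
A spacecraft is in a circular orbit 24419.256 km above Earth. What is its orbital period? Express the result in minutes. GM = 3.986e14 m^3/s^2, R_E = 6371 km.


r = 30790.2560 km = 3.0790256e+07 m
T = 2*pi*sqrt(r^3/mu) = 2*pi*sqrt(2.919039e+22 / 3.986e14)
T = 53768.9024 s = 896.1484 min

896.1484 minutes


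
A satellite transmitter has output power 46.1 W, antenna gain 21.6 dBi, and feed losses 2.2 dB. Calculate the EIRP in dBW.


Pt = 46.1 W = 16.6370 dBW
EIRP = Pt_dBW + Gt - losses = 16.6370 + 21.6 - 2.2 = 36.0370 dBW

36.0370 dBW


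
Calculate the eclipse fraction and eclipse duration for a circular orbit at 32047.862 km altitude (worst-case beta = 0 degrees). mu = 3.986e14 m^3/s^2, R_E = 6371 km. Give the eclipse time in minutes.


r = 38418.8620 km
T = 1249.0411 min
Eclipse fraction = arcsin(R_E/r)/pi = arcsin(6371.0000/38418.8620)/pi
= arcsin(0.16583)/pi = 0.0530303
Eclipse duration = 0.0530303 * 1249.0411 = 66.2370 min

66.2370 minutes


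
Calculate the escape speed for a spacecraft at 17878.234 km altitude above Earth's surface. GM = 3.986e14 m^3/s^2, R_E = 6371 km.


r = 6371.0 + 17878.234 = 24249.2340 km = 2.4249234e+07 m
v_esc = sqrt(2*mu/r) = sqrt(2*3.986e14 / 2.4249234e+07)
v_esc = 5733.6956 m/s = 5.7337 km/s

5.7337 km/s


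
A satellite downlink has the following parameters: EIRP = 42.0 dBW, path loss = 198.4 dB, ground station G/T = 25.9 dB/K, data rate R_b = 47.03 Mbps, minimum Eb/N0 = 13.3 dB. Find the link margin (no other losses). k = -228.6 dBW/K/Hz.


C/N0 = EIRP - FSPL + G/T - k = 42.0 - 198.4 + 25.9 - (-228.6)
C/N0 = 98.1000 dB-Hz
R_b = 47.03 Mbps = 4.703e+07 bps -> 10*log10(R_b) = 76.7237 dB-Hz
Eb/N0 = C/N0 - 10*log10(R_b) = 98.1000 - 76.7237 = 21.3763 dB
Margin = Eb/N0 - Eb/N0_req = 21.3763 - 13.3 = 8.0763 dB (link closes)

8.0763 dB


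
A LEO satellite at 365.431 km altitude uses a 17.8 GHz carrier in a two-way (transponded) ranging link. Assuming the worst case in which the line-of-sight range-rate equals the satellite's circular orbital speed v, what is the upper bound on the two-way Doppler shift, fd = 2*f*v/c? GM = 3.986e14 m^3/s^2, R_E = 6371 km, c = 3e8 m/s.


r = 6.736431e+06 m
v = sqrt(mu/r) = 7692.2557 m/s (worst-case radial velocity)
f = 17.8 GHz = 1.78e+10 Hz
fd = 2*f*v/c = 2*1.78e+10*7692.2557/3.0e+08
fd = 912814.3473 Hz

912814.3473 Hz


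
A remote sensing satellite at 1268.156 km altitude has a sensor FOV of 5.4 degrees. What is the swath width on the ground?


FOV = 5.4 deg = 0.09424778 rad
swath = 2 * alt * tan(FOV/2) = 2 * 1268.156 * tan(0.04712389)
swath = 2 * 1268.156 * 0.0471588
swath = 119.6094 km

119.6094 km


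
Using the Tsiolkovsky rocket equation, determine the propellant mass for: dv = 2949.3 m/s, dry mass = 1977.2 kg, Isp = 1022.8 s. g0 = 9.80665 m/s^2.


ve = Isp * g0 = 1022.8 * 9.80665 = 10030.241620 m/s
mass ratio = exp(dv/ve) = exp(2949.3/10030.241620) = 1.34183861
m_prop = m_dry * (mr - 1) = 1977.2 * (1.34183861 - 1)
m_prop = 675.8833 kg

675.8833 kg


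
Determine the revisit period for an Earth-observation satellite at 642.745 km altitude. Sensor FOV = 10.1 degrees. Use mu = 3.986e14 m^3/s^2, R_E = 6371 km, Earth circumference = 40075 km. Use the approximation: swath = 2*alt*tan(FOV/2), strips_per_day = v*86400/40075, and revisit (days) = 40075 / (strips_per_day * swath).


swath = 2*642.745*tan(0.08813913) = 113.5963 km
v = sqrt(mu/r) = 7538.6514 m/s = 7.5387 km/s
strips/day = v*86400/40075 = 7.5387*86400/40075 = 16.2530
coverage/day = strips * swath = 16.2530 * 113.5963 = 1846.2817 km
revisit = 40075 / 1846.2817 = 21.7058 days

21.7058 days


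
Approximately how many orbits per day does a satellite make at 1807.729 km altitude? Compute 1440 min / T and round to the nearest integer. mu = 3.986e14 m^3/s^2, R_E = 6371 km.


r = 8.178729e+06 m
T = 2*pi*sqrt(r^3/mu) = 7361.0531 s = 122.6842 min
revs/day = 1440 / 122.6842 = 11.7375
Rounded: 12 revolutions per day

12 revolutions per day


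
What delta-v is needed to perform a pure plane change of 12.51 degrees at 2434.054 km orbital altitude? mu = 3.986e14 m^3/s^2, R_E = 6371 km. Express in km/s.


r = 8805.0540 km = 8.805054e+06 m
V = sqrt(mu/r) = 6728.2580 m/s
di = 12.51 deg = 0.2183407 rad
dV = 2*V*sin(di/2) = 2*6728.2580*sin(0.1091703)
dV = 1466.1362 m/s = 1.4661 km/s

1.4661 km/s


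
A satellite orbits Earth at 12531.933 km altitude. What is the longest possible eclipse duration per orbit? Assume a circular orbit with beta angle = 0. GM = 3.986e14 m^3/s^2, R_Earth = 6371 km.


r = 18902.9330 km
T = 431.0759 min
Eclipse fraction = arcsin(R_E/r)/pi = arcsin(6371.0000/18902.9330)/pi
= arcsin(0.3370376)/pi = 0.109425
Eclipse duration = 0.109425 * 431.0759 = 47.1705 min

47.1705 minutes


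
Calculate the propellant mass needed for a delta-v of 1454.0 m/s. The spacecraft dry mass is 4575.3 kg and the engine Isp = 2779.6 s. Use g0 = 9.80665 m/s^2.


ve = Isp * g0 = 2779.6 * 9.80665 = 27258.564340 m/s
mass ratio = exp(dv/ve) = exp(1454.0/27258.564340) = 1.05478930
m_prop = m_dry * (mr - 1) = 4575.3 * (1.05478930 - 1)
m_prop = 250.6775 kg

250.6775 kg


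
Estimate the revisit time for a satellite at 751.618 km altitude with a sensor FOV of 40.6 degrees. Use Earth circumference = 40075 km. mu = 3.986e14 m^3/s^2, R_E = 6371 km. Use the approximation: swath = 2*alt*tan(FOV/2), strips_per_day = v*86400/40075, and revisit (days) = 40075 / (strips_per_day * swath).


swath = 2*751.618*tan(0.3543018) = 556.0639 km
v = sqrt(mu/r) = 7480.8134 m/s = 7.4808 km/s
strips/day = v*86400/40075 = 7.4808*86400/40075 = 16.1283
coverage/day = strips * swath = 16.1283 * 556.0639 = 8968.3742 km
revisit = 40075 / 8968.3742 = 4.4685 days

4.4685 days


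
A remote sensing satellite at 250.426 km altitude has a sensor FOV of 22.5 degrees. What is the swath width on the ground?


FOV = 22.5 deg = 0.3926991 rad
swath = 2 * alt * tan(FOV/2) = 2 * 250.426 * tan(0.1963495)
swath = 2 * 250.426 * 0.1989124
swath = 99.6257 km

99.6257 km


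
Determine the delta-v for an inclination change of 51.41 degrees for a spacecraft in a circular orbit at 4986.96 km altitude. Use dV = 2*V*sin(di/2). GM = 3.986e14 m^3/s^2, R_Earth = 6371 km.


r = 11357.9600 km = 1.135796e+07 m
V = sqrt(mu/r) = 5924.0468 m/s
di = 51.41 deg = 0.8972738 rad
dV = 2*V*sin(di/2) = 2*5924.0468*sin(0.4486369)
dV = 5138.9651 m/s = 5.1390 km/s

5.1390 km/s


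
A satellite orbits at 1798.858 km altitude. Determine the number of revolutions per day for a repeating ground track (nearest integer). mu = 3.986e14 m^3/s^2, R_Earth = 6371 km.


r = 8.169858e+06 m
T = 2*pi*sqrt(r^3/mu) = 7349.0801 s = 122.4847 min
revs/day = 1440 / 122.4847 = 11.7566
Rounded: 12 revolutions per day

12 revolutions per day


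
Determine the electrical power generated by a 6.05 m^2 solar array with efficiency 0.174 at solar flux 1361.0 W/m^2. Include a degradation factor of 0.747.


P = area * eta * S * degradation
P = 6.05 * 0.174 * 1361.0 * 0.747
P = 1070.2454 W

1070.2454 W


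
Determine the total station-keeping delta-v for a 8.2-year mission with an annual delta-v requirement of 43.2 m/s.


dV = rate * years = 43.2 * 8.2
dV = 354.2400 m/s

354.2400 m/s


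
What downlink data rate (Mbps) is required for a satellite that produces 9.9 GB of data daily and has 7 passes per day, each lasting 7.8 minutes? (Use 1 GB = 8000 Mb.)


total contact time = 7 * 7.8 * 60 = 3276.0000 s
data = 9.9 GB = 79200.0000 Mb
rate = 79200.0000 / 3276.0000 = 24.1758 Mbps

24.1758 Mbps


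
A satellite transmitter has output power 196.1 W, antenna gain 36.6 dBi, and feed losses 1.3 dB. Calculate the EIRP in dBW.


Pt = 196.1 W = 22.9248 dBW
EIRP = Pt_dBW + Gt - losses = 22.9248 + 36.6 - 1.3 = 58.2248 dBW

58.2248 dBW


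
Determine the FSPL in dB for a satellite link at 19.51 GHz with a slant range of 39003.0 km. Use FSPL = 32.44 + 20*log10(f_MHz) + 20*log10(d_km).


f = 19.51 GHz = 19510.0000 MHz
d = 39003.0 km
FSPL = 32.44 + 20*log10(19510.0000) + 20*log10(39003.0)
FSPL = 32.44 + 85.8051 + 91.8220
FSPL = 210.0671 dB

210.0671 dB


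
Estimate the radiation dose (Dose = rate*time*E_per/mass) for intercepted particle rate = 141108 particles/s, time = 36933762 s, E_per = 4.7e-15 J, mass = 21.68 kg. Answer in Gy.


Total energy deposited = rate * time * E_per
  = 141108 * 36933762 * 4.7e-15 = 0.02449475 J
Dose = E_total / mass = 0.02449475 / 21.68
Dose = 0.001129832 Gy

0.0011 Gy


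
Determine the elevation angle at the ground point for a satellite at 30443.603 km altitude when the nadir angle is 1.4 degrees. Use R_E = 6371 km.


r = R_E + alt = 36814.6030 km
Law of sines in the satellite / Earth-center / ground-point triangle:
  sin(nadir)/R_E = sin(90 + el)/r  =>  cos(el) = (r/R_E)*sin(nadir)
cos(el) = (36814.6030 / 6371.0000) * sin(1.4 deg) = 0.1411805
el = arccos(0.1411805) = 81.8838 deg
(Earth-central angle = 90 - nadir - el = 6.7162 deg)

81.8838 degrees


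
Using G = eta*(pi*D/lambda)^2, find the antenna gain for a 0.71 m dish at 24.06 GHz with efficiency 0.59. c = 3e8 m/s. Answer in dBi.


lambda = c/f = 3e8 / 2.406e+10 = 0.01246883 m
G = eta*(pi*D/lambda)^2 = 0.59*(pi*0.71/0.01246883)^2
G = 18880.6608 (linear)
G = 10*log10(18880.6608) = 42.7602 dBi

42.7602 dBi


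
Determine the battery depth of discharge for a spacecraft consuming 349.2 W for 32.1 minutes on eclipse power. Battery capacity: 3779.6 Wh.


E_used = P * t / 60 = 349.2 * 32.1 / 60 = 186.8220 Wh
DOD = E_used / E_total * 100 = 186.8220 / 3779.6 * 100
DOD = 4.9429 %

4.9429 %


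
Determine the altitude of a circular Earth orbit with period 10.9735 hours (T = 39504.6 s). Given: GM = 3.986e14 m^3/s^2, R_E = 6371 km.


T = 39504.6 s
r = (mu*T^2/(4*pi^2))^(1/3) = (3.986e14 * 39504.6^2 / (4*pi^2))^(1/3)
r = 2.507019e+07 m = 25070.1904 km
alt = r - R_E = 25070.1904 - 6371 = 18699.1904 km

18699.1904 km


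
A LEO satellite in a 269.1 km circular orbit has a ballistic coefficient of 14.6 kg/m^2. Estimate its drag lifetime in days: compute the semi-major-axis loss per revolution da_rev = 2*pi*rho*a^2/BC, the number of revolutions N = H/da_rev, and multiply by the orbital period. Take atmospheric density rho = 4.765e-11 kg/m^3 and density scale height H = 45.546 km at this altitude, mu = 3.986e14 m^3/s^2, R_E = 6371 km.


a = R_E + alt = 6640.1000 km = 6.6401e+06 m
da_rev = 2*pi*rho*a^2/BC = 2*pi*4.765e-11*(6.6401e+06)^2/14.6 = 904.147233 m per revolution
N = H/da_rev = 45546.0000 m / 904.147233 m = 50.3745 revolutions
P = 2*pi*sqrt(a^3/mu) = 5384.8443 s
lifetime = N*P = 50.3745 * 5384.8443 = 271259.0494 s = 3.1396 days

3.1396 days


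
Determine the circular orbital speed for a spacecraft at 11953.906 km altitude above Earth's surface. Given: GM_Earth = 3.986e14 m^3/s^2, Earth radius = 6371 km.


r = R_E + alt = 6371.0 + 11953.906 = 18324.9060 km = 1.8324906e+07 m
v = sqrt(mu/r) = sqrt(3.986e14 / 1.8324906e+07) = 4663.8843 m/s = 4.6639 km/s

4.6639 km/s


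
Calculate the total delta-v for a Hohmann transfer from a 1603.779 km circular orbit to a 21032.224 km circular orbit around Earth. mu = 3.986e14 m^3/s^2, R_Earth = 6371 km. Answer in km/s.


r1 = 7974.7790 km = 7.974779e+06 m
r2 = 27403.2240 km = 2.7403224e+07 m
dv1 = sqrt(mu/r1)*(sqrt(2*r2/(r1+r2)) - 1) = 1729.6744 m/s
dv2 = sqrt(mu/r2)*(1 - sqrt(2*r1/(r1+r2))) = 1253.0880 m/s
total dv = |dv1| + |dv2| = 1729.6744 + 1253.0880 = 2982.7623 m/s = 2.9828 km/s

2.9828 km/s


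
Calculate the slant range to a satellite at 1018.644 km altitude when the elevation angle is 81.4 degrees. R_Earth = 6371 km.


h = 1018.644 km, el = 81.4 deg
d = -R_E*sin(el) + sqrt((R_E*sin(el))^2 + 2*R_E*h + h^2)
d = -6371.0000*sin(1.4207) + sqrt((6371.0000*0.9887564)^2 + 2*6371.0000*1018.644 + 1018.644^2)
d = 1028.6083 km

1028.6083 km


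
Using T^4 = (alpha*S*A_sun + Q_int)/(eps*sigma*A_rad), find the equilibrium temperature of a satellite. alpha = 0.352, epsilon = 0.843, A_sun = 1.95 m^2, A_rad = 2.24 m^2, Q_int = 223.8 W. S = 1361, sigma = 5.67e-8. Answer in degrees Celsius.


Numerator = alpha*S*A_sun + Q_int = 0.352*1361*1.95 + 223.8 = 1157.9904 W
Denominator = eps*sigma*A_rad = 0.843*5.67e-8*2.24 = 1.0706774e-07 W/K^4
T^4 = 1.0815493e+10 K^4
T = 322.4865 K = 49.3365 C

49.3365 degrees Celsius


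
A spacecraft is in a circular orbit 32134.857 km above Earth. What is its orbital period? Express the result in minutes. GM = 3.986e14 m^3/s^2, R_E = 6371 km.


r = 38505.8570 km = 3.8505857e+07 m
T = 2*pi*sqrt(r^3/mu) = 2*pi*sqrt(5.7092674e+22 / 3.986e14)
T = 75197.1553 s = 1253.2859 min

1253.2859 minutes


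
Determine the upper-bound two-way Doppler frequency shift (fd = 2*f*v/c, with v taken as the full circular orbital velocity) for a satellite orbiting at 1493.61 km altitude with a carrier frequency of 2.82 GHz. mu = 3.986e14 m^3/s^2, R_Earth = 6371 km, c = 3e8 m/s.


r = 7.86461e+06 m
v = sqrt(mu/r) = 7119.1813 m/s (worst-case radial velocity)
f = 2.82 GHz = 2.82e+09 Hz
fd = 2*f*v/c = 2*2.82e+09*7119.1813/3.0e+08
fd = 133840.6080 Hz

133840.6080 Hz


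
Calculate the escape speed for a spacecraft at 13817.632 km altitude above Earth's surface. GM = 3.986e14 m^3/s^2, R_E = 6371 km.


r = 6371.0 + 13817.632 = 20188.6320 km = 2.0188632e+07 m
v_esc = sqrt(2*mu/r) = sqrt(2*3.986e14 / 2.0188632e+07)
v_esc = 6283.9135 m/s = 6.2839 km/s

6.2839 km/s


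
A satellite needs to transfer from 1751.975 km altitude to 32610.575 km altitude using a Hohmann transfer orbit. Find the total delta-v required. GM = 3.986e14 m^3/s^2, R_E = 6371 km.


r1 = 8122.9750 km = 8.122975e+06 m
r2 = 38981.5750 km = 3.8981575e+07 m
dv1 = sqrt(mu/r1)*(sqrt(2*r2/(r1+r2)) - 1) = 2007.0181 m/s
dv2 = sqrt(mu/r2)*(1 - sqrt(2*r1/(r1+r2))) = 1319.7762 m/s
total dv = |dv1| + |dv2| = 2007.0181 + 1319.7762 = 3326.7943 m/s = 3.3268 km/s

3.3268 km/s


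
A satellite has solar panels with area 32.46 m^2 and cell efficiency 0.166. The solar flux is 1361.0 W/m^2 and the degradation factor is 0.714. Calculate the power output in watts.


P = area * eta * S * degradation
P = 32.46 * 0.166 * 1361.0 * 0.714
P = 5236.1604 W

5236.1604 W


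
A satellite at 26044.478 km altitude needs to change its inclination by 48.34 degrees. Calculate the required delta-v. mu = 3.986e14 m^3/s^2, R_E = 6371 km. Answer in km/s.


r = 32415.4780 km = 3.2415478e+07 m
V = sqrt(mu/r) = 3506.6501 m/s
di = 48.34 deg = 0.8436922 rad
dV = 2*V*sin(di/2) = 2*3506.6501*sin(0.4218461)
dV = 2871.5634 m/s = 2.8716 km/s

2.8716 km/s


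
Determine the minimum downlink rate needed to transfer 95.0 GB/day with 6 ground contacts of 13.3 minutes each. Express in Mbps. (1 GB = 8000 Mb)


total contact time = 6 * 13.3 * 60 = 4788.0000 s
data = 95.0 GB = 760000.0000 Mb
rate = 760000.0000 / 4788.0000 = 158.7302 Mbps

158.7302 Mbps


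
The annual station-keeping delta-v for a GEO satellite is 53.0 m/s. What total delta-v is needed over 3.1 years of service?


dV = rate * years = 53.0 * 3.1
dV = 164.3000 m/s

164.3000 m/s


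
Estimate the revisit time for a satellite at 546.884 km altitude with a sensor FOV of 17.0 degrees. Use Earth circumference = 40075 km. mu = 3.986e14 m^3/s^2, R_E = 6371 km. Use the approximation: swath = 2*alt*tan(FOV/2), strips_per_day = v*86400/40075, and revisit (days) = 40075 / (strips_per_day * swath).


swath = 2*546.884*tan(0.148353) = 163.4647 km
v = sqrt(mu/r) = 7590.7032 m/s = 7.5907 km/s
strips/day = v*86400/40075 = 7.5907*86400/40075 = 16.3652
coverage/day = strips * swath = 16.3652 * 163.4647 = 2675.1384 km
revisit = 40075 / 2675.1384 = 14.9805 days

14.9805 days


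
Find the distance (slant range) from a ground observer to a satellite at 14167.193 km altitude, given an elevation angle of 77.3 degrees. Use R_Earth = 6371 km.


h = 14167.193 km, el = 77.3 deg
d = -R_E*sin(el) + sqrt((R_E*sin(el))^2 + 2*R_E*h + h^2)
d = -6371.0000*sin(1.3491) + sqrt((6371.0000*0.9755345)^2 + 2*6371.0000*14167.193 + 14167.193^2)
d = 14275.2471 km

14275.2471 km


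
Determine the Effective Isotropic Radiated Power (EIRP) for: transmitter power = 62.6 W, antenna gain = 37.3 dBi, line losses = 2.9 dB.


Pt = 62.6 W = 17.9657 dBW
EIRP = Pt_dBW + Gt - losses = 17.9657 + 37.3 - 2.9 = 52.3657 dBW

52.3657 dBW


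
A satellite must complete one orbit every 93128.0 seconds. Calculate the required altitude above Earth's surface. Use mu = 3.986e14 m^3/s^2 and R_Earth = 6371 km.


T = 93128.0 s
r = (mu*T^2/(4*pi^2))^(1/3) = (3.986e14 * 93128.0^2 / (4*pi^2))^(1/3)
r = 4.4406448e+07 m = 44406.4481 km
alt = r - R_E = 44406.4481 - 6371 = 38035.4481 km

38035.4481 km


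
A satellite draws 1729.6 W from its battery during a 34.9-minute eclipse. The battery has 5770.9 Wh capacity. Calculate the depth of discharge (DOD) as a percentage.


E_used = P * t / 60 = 1729.6 * 34.9 / 60 = 1006.0507 Wh
DOD = E_used / E_total * 100 = 1006.0507 / 5770.9 * 100
DOD = 17.4332 %

17.4332 %


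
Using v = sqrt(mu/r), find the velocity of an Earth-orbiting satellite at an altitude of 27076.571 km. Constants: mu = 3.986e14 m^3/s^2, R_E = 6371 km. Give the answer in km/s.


r = R_E + alt = 6371.0 + 27076.571 = 33447.5710 km = 3.3447571e+07 m
v = sqrt(mu/r) = sqrt(3.986e14 / 3.3447571e+07) = 3452.1237 m/s = 3.4521 km/s

3.4521 km/s


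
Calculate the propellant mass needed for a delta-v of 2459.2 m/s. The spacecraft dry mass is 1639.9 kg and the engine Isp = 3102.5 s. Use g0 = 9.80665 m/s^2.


ve = Isp * g0 = 3102.5 * 9.80665 = 30425.131625 m/s
mass ratio = exp(dv/ve) = exp(2459.2/30425.131625) = 1.08418431
m_prop = m_dry * (mr - 1) = 1639.9 * (1.08418431 - 1)
m_prop = 138.0539 kg

138.0539 kg


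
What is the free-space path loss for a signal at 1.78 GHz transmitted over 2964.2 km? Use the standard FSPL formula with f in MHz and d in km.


f = 1.78 GHz = 1780.0000 MHz
d = 2964.2 km
FSPL = 32.44 + 20*log10(1780.0000) + 20*log10(2964.2)
FSPL = 32.44 + 65.0084 + 69.4382
FSPL = 166.8866 dB

166.8866 dB


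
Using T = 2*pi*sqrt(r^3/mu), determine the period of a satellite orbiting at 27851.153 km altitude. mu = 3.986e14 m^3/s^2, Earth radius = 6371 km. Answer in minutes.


r = 34222.1530 km = 3.4222153e+07 m
T = 2*pi*sqrt(r^3/mu) = 2*pi*sqrt(4.0079471e+22 / 3.986e14)
T = 63004.5935 s = 1050.0766 min

1050.0766 minutes


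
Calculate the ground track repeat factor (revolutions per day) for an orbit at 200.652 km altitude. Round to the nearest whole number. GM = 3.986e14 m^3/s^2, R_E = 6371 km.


r = 6.571652e+06 m
T = 2*pi*sqrt(r^3/mu) = 5301.7965 s = 88.3633 min
revs/day = 1440 / 88.3633 = 16.2964
Rounded: 16 revolutions per day

16 revolutions per day


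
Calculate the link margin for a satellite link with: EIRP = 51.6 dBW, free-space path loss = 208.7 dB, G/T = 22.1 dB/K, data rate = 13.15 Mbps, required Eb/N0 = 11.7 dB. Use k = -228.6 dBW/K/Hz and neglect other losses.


C/N0 = EIRP - FSPL + G/T - k = 51.6 - 208.7 + 22.1 - (-228.6)
C/N0 = 93.6000 dB-Hz
R_b = 13.15 Mbps = 1.315e+07 bps -> 10*log10(R_b) = 71.1893 dB-Hz
Eb/N0 = C/N0 - 10*log10(R_b) = 93.6000 - 71.1893 = 22.4107 dB
Margin = Eb/N0 - Eb/N0_req = 22.4107 - 11.7 = 10.7107 dB (link closes)

10.7107 dB


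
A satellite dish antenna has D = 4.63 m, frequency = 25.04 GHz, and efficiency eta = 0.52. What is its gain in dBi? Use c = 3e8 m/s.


lambda = c/f = 3e8 / 2.504e+10 = 0.01198083 m
G = eta*(pi*D/lambda)^2 = 0.52*(pi*4.63/0.01198083)^2
G = 766463.0282 (linear)
G = 10*log10(766463.0282) = 58.8449 dBi

58.8449 dBi


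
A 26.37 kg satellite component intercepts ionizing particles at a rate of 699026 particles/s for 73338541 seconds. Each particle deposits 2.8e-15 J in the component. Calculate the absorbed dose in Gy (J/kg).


Total energy deposited = rate * time * E_per
  = 699026 * 73338541 * 2.8e-15 = 0.1435435 J
Dose = E_total / mass = 0.1435435 / 26.37
Dose = 0.005443441 Gy

0.0054 Gy


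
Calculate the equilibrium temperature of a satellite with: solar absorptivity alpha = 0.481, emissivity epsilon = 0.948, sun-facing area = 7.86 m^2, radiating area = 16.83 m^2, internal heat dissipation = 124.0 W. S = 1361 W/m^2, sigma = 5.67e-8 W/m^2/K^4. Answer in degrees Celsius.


Numerator = alpha*S*A_sun + Q_int = 0.481*1361*7.86 + 124.0 = 5269.4783 W
Denominator = eps*sigma*A_rad = 0.948*5.67e-8*16.83 = 9.0463943e-07 W/K^4
T^4 = 5.8249487e+09 K^4
T = 276.2632 K = 3.1132 C

3.1132 degrees Celsius


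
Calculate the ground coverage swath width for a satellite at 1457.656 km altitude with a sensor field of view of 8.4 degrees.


FOV = 8.4 deg = 0.1466077 rad
swath = 2 * alt * tan(FOV/2) = 2 * 1457.656 * tan(0.07330383)
swath = 2 * 1457.656 * 0.07343541
swath = 214.0871 km

214.0871 km


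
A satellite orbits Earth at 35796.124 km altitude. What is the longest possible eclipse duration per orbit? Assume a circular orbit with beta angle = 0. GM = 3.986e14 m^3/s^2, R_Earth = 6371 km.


r = 42167.1240 km
T = 1436.2199 min
Eclipse fraction = arcsin(R_E/r)/pi = arcsin(6371.0000/42167.1240)/pi
= arcsin(0.1510893)/pi = 0.04827809
Eclipse duration = 0.04827809 * 1436.2199 = 69.3380 min

69.3380 minutes


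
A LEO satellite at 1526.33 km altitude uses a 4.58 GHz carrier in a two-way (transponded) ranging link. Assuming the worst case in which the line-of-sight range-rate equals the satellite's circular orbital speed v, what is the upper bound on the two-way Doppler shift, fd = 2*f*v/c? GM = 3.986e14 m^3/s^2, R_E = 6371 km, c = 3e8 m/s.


r = 7.89733e+06 m
v = sqrt(mu/r) = 7104.4180 m/s (worst-case radial velocity)
f = 4.58 GHz = 4.58e+09 Hz
fd = 2*f*v/c = 2*4.58e+09*7104.4180/3.0e+08
fd = 216921.5621 Hz

216921.5621 Hz


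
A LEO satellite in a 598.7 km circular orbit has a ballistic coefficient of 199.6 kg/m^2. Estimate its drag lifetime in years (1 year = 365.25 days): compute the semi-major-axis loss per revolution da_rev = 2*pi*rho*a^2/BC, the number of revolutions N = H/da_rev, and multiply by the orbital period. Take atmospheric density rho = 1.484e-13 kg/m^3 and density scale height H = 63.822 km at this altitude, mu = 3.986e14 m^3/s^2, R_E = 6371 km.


a = R_E + alt = 6969.7000 km = 6.9697e+06 m
da_rev = 2*pi*rho*a^2/BC = 2*pi*1.484e-13*(6.9697e+06)^2/199.6 = 0.226924508 m per revolution
N = H/da_rev = 63822.0000 m / 0.226924508 m = 281247.7180 revolutions
P = 2*pi*sqrt(a^3/mu) = 5790.7171 s
lifetime = N*P = 281247.7180 * 5790.7171 = 1.628626e+09 s = 18849.8376 days
years = 18849.8376 / 365.25 = 51.6080 years

51.6080 years


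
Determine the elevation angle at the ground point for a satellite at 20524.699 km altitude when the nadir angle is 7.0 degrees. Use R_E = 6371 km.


r = R_E + alt = 26895.6990 km
Law of sines in the satellite / Earth-center / ground-point triangle:
  sin(nadir)/R_E = sin(90 + el)/r  =>  cos(el) = (r/R_E)*sin(nadir)
cos(el) = (26895.6990 / 6371.0000) * sin(7.0 deg) = 0.5144814
el = arccos(0.5144814) = 59.0372 deg
(Earth-central angle = 90 - nadir - el = 23.9628 deg)

59.0372 degrees


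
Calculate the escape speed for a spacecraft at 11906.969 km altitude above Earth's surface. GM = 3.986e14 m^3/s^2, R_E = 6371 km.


r = 6371.0 + 11906.969 = 18277.9690 km = 1.8277969e+07 m
v_esc = sqrt(2*mu/r) = sqrt(2*3.986e14 / 1.8277969e+07)
v_esc = 6604.1918 m/s = 6.6042 km/s

6.6042 km/s


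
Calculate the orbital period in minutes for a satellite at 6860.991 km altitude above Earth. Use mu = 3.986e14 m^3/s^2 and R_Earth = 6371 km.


r = 13231.9910 km = 1.3231991e+07 m
T = 2*pi*sqrt(r^3/mu) = 2*pi*sqrt(2.3167309e+21 / 3.986e14)
T = 15147.7810 s = 252.4630 min

252.4630 minutes


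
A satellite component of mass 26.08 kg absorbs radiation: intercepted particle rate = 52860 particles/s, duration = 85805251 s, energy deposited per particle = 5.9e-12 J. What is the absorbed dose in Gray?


Total energy deposited = rate * time * E_per
  = 52860 * 85805251 * 5.9e-12 = 26.7604 J
Dose = E_total / mass = 26.7604 / 26.08
Dose = 1.0261 Gy

1.0261 Gy


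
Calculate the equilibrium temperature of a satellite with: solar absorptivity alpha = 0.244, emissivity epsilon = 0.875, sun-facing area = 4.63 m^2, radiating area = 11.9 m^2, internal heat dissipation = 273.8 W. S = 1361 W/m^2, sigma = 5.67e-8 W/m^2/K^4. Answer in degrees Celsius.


Numerator = alpha*S*A_sun + Q_int = 0.244*1361*4.63 + 273.8 = 1811.3489 W
Denominator = eps*sigma*A_rad = 0.875*5.67e-8*11.9 = 5.9038875e-07 W/K^4
T^4 = 3.0680614e+09 K^4
T = 235.3510 K = -37.7990 C

-37.7990 degrees Celsius


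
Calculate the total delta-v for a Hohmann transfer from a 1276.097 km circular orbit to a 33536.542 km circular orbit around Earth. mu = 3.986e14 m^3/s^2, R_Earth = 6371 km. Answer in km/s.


r1 = 7647.0970 km = 7.647097e+06 m
r2 = 39907.5420 km = 3.9907542e+07 m
dv1 = sqrt(mu/r1)*(sqrt(2*r2/(r1+r2)) - 1) = 2133.6130 m/s
dv2 = sqrt(mu/r2)*(1 - sqrt(2*r1/(r1+r2))) = 1368.1046 m/s
total dv = |dv1| + |dv2| = 2133.6130 + 1368.1046 = 3501.7176 m/s = 3.5017 km/s

3.5017 km/s


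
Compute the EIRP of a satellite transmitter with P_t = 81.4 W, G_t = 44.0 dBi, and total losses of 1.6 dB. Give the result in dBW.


Pt = 81.4 W = 19.1062 dBW
EIRP = Pt_dBW + Gt - losses = 19.1062 + 44.0 - 1.6 = 61.5062 dBW

61.5062 dBW


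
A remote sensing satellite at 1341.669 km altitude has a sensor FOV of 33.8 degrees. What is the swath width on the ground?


FOV = 33.8 deg = 0.5899213 rad
swath = 2 * alt * tan(FOV/2) = 2 * 1341.669 * tan(0.2949606)
swath = 2 * 1341.669 * 0.3038232
swath = 815.2604 km

815.2604 km


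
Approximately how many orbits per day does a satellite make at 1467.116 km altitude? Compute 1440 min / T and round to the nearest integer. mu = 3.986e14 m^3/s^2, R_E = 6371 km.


r = 7.838116e+06 m
T = 2*pi*sqrt(r^3/mu) = 6906.0346 s = 115.1006 min
revs/day = 1440 / 115.1006 = 12.5108
Rounded: 13 revolutions per day

13 revolutions per day


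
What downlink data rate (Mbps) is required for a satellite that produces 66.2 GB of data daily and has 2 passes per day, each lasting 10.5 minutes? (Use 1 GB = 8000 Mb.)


total contact time = 2 * 10.5 * 60 = 1260.0000 s
data = 66.2 GB = 529600.0000 Mb
rate = 529600.0000 / 1260.0000 = 420.3175 Mbps

420.3175 Mbps


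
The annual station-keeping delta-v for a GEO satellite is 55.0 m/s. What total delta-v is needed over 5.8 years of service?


dV = rate * years = 55.0 * 5.8
dV = 319.0000 m/s

319.0000 m/s


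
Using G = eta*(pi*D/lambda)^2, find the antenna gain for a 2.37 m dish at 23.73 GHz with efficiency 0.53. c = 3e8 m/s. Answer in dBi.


lambda = c/f = 3e8 / 2.373e+10 = 0.01264223 m
G = eta*(pi*D/lambda)^2 = 0.53*(pi*2.37/0.01264223)^2
G = 183833.7617 (linear)
G = 10*log10(183833.7617) = 52.6443 dBi

52.6443 dBi


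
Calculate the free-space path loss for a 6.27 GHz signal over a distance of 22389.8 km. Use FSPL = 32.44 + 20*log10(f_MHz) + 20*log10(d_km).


f = 6.27 GHz = 6270.0000 MHz
d = 22389.8 km
FSPL = 32.44 + 20*log10(6270.0000) + 20*log10(22389.8)
FSPL = 32.44 + 75.9454 + 87.0010
FSPL = 195.3864 dB

195.3864 dB


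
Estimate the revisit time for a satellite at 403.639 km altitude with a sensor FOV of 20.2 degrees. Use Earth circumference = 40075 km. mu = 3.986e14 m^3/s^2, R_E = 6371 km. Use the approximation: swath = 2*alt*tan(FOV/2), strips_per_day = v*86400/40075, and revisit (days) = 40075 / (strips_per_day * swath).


swath = 2*403.639*tan(0.1762783) = 143.7981 km
v = sqrt(mu/r) = 7670.5335 m/s = 7.6705 km/s
strips/day = v*86400/40075 = 7.6705*86400/40075 = 16.5373
coverage/day = strips * swath = 16.5373 * 143.7981 = 2378.0390 km
revisit = 40075 / 2378.0390 = 16.8521 days

16.8521 days


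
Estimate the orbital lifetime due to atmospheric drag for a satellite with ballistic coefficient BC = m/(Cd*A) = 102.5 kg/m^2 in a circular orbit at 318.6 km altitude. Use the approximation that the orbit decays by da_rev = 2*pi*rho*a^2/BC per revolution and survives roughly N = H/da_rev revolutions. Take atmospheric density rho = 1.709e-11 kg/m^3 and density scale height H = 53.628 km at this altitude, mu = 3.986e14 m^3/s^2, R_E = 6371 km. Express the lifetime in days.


a = R_E + alt = 6689.6000 km = 6.6896e+06 m
da_rev = 2*pi*rho*a^2/BC = 2*pi*1.709e-11*(6.6896e+06)^2/102.5 = 46.881162 m per revolution
N = H/da_rev = 53628.0000 m / 46.881162 m = 1143.9136 revolutions
P = 2*pi*sqrt(a^3/mu) = 5445.1700 s
lifetime = N*P = 1143.9136 * 5445.1700 = 6.2288042e+06 s = 72.0926 days

72.0926 days


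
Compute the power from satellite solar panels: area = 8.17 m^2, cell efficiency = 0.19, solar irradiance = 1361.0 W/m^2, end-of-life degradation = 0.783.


P = area * eta * S * degradation
P = 8.17 * 0.19 * 1361.0 * 0.783
P = 1654.2287 W

1654.2287 W


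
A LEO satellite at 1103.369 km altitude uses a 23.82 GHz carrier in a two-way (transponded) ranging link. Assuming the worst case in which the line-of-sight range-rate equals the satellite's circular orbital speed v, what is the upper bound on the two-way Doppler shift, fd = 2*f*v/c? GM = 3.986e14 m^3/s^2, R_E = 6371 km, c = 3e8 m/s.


r = 7.474369e+06 m
v = sqrt(mu/r) = 7302.6650 m/s (worst-case radial velocity)
f = 23.82 GHz = 2.382e+10 Hz
fd = 2*f*v/c = 2*2.382e+10*7302.6650/3.0e+08
fd = 1.1596632e+06 Hz

1.1597e+06 Hz


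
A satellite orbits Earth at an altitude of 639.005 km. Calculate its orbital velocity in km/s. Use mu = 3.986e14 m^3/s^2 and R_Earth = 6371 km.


r = R_E + alt = 6371.0 + 639.005 = 7010.0050 km = 7.010005e+06 m
v = sqrt(mu/r) = sqrt(3.986e14 / 7.010005e+06) = 7540.6622 m/s = 7.5407 km/s

7.5407 km/s


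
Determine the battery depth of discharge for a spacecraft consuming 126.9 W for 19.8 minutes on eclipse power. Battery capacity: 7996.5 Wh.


E_used = P * t / 60 = 126.9 * 19.8 / 60 = 41.8770 Wh
DOD = E_used / E_total * 100 = 41.8770 / 7996.5 * 100
DOD = 0.5236916 %

0.5237 %


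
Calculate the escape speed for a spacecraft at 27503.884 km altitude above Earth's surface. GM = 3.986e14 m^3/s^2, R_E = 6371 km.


r = 6371.0 + 27503.884 = 33874.8840 km = 3.3874884e+07 m
v_esc = sqrt(2*mu/r) = sqrt(2*3.986e14 / 3.3874884e+07)
v_esc = 4851.1504 m/s = 4.8512 km/s

4.8512 km/s


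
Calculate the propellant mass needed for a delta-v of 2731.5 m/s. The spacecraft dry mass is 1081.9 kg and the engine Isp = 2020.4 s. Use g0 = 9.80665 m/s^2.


ve = Isp * g0 = 2020.4 * 9.80665 = 19813.355660 m/s
mass ratio = exp(dv/ve) = exp(2731.5/19813.355660) = 1.14781663
m_prop = m_dry * (mr - 1) = 1081.9 * (1.14781663 - 1)
m_prop = 159.9228 kg

159.9228 kg


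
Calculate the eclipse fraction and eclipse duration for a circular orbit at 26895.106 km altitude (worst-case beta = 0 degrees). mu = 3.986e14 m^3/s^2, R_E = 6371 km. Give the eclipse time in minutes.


r = 33266.1060 km
T = 1006.3821 min
Eclipse fraction = arcsin(R_E/r)/pi = arcsin(6371.0000/33266.1060)/pi
= arcsin(0.1915163)/pi = 0.06134047
Eclipse duration = 0.06134047 * 1006.3821 = 61.7320 min

61.7320 minutes


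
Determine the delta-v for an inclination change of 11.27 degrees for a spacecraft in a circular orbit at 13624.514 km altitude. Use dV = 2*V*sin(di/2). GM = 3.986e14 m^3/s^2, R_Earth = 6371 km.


r = 19995.5140 km = 1.9995514e+07 m
V = sqrt(mu/r) = 4464.8036 m/s
di = 11.27 deg = 0.1966986 rad
dV = 2*V*sin(di/2) = 2*4464.8036*sin(0.0983493)
dV = 876.8056 m/s = 0.8768056 km/s

0.8768 km/s


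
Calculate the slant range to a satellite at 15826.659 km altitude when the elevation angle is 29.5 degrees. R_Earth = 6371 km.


h = 15826.659 km, el = 29.5 deg
d = -R_E*sin(el) + sqrt((R_E*sin(el))^2 + 2*R_E*h + h^2)
d = -6371.0000*sin(0.5148721) + sqrt((6371.0000*0.4924236)^2 + 2*6371.0000*15826.659 + 15826.659^2)
d = 18356.6905 km

18356.6905 km


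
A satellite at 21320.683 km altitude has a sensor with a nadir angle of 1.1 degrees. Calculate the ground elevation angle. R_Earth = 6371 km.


r = R_E + alt = 27691.6830 km
Law of sines in the satellite / Earth-center / ground-point triangle:
  sin(nadir)/R_E = sin(90 + el)/r  =>  cos(el) = (r/R_E)*sin(nadir)
cos(el) = (27691.6830 / 6371.0000) * sin(1.1 deg) = 0.08344208
el = arccos(0.08344208) = 85.2136 deg
(Earth-central angle = 90 - nadir - el = 3.6864 deg)

85.2136 degrees


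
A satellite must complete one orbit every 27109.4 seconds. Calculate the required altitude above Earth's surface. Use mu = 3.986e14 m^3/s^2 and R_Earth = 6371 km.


T = 27109.4 s
r = (mu*T^2/(4*pi^2))^(1/3) = (3.986e14 * 27109.4^2 / (4*pi^2))^(1/3)
r = 1.9504693e+07 m = 19504.6932 km
alt = r - R_E = 19504.6932 - 6371 = 13133.6932 km

13133.6932 km


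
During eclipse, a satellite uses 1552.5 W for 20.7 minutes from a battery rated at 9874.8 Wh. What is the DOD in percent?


E_used = P * t / 60 = 1552.5 * 20.7 / 60 = 535.6125 Wh
DOD = E_used / E_total * 100 = 535.6125 / 9874.8 * 100
DOD = 5.4240 %

5.4240 %


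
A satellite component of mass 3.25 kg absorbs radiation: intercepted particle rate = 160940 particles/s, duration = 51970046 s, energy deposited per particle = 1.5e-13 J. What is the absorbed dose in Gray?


Total energy deposited = rate * time * E_per
  = 160940 * 51970046 * 1.5e-13 = 1.2546 J
Dose = E_total / mass = 1.2546 / 3.25
Dose = 0.3860335 Gy

0.3860 Gy


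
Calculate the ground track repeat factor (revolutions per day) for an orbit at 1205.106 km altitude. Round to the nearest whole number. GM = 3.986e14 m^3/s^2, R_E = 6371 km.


r = 7.576106e+06 m
T = 2*pi*sqrt(r^3/mu) = 6562.6657 s = 109.3778 min
revs/day = 1440 / 109.3778 = 13.1654
Rounded: 13 revolutions per day

13 revolutions per day


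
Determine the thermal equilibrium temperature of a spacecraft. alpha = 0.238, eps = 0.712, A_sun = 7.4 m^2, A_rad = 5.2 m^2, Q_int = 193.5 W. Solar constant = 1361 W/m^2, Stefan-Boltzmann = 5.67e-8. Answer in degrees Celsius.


Numerator = alpha*S*A_sun + Q_int = 0.238*1361*7.4 + 193.5 = 2590.4932 W
Denominator = eps*sigma*A_rad = 0.712*5.67e-8*5.2 = 2.0992608e-07 W/K^4
T^4 = 1.2340026e+10 K^4
T = 333.2952 K = 60.1452 C

60.1452 degrees Celsius


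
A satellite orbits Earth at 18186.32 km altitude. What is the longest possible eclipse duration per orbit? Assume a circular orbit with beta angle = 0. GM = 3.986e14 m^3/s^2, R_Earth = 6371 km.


r = 24557.3200 km
T = 638.3097 min
Eclipse fraction = arcsin(R_E/r)/pi = arcsin(6371.0000/24557.3200)/pi
= arcsin(0.2594338)/pi = 0.08353595
Eclipse duration = 0.08353595 * 638.3097 = 53.3218 min

53.3218 minutes


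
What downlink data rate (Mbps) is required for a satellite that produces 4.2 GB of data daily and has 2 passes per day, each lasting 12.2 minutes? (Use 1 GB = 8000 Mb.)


total contact time = 2 * 12.2 * 60 = 1464.0000 s
data = 4.2 GB = 33600.0000 Mb
rate = 33600.0000 / 1464.0000 = 22.9508 Mbps

22.9508 Mbps


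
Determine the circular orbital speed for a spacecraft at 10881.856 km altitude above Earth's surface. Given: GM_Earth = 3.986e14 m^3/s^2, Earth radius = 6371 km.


r = R_E + alt = 6371.0 + 10881.856 = 17252.8560 km = 1.7252856e+07 m
v = sqrt(mu/r) = sqrt(3.986e14 / 1.7252856e+07) = 4806.6018 m/s = 4.8066 km/s

4.8066 km/s
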